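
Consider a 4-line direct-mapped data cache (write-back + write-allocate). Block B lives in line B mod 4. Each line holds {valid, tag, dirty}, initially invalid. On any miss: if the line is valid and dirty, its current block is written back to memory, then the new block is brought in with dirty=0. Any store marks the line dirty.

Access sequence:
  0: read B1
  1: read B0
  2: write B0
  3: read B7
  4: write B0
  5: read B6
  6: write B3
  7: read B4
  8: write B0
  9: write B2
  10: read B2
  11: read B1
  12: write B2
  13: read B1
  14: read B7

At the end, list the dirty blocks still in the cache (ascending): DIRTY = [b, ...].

DIRTY = [0, 2]

  0 | R B1 → L1 miss [-]
  1 | R B0 → L0 miss [-]
  2 | W B0 → L0 hit [D]
  3 | R B7 → L3 miss [-]
  4 | W B0 → L0 hit [D]
  5 | R B6 → L2 miss [-]
  6 | W B3 → L3 miss [D]
  7 | R B4 → L0 miss wb→B0 [-]
  8 | W B0 → L0 miss [D]
  9 | W B2 → L2 miss [D]
  10 | R B2 → L2 hit [D]
  11 | R B1 → L1 hit [-]
  12 | W B2 → L2 hit [D]
  13 | R B1 → L1 hit [-]
  14 | R B7 → L3 miss wb→B3 [-]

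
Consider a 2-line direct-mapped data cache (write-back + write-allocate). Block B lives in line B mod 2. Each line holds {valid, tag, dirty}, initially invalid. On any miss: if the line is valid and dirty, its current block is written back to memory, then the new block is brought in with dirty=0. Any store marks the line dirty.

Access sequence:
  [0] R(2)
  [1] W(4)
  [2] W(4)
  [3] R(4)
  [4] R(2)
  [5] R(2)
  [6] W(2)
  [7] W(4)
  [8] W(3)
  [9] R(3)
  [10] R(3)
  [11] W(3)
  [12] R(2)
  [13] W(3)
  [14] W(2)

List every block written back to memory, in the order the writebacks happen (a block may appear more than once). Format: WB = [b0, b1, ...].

WB = [4, 2, 4]

0: R B2 → L0 miss [-]
1: W B4 → L0 miss [D]
2: W B4 → L0 hit [D]
3: R B4 → L0 hit [D]
4: R B2 → L0 miss wb→B4 [-]
5: R B2 → L0 hit [-]
6: W B2 → L0 hit [D]
7: W B4 → L0 miss wb→B2 [D]
8: W B3 → L1 miss [D]
9: R B3 → L1 hit [D]
10: R B3 → L1 hit [D]
11: W B3 → L1 hit [D]
12: R B2 → L0 miss wb→B4 [-]
13: W B3 → L1 hit [D]
14: W B2 → L0 hit [D]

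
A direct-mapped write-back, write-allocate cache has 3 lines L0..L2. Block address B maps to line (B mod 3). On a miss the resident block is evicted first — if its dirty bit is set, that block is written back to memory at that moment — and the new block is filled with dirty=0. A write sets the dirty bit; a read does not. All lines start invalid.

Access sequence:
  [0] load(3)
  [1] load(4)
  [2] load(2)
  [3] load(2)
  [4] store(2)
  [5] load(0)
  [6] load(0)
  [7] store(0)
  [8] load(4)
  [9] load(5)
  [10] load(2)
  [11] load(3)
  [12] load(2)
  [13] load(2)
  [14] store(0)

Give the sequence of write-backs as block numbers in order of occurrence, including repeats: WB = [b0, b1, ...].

  0 | R B3 → L0 miss [-]
  1 | R B4 → L1 miss [-]
  2 | R B2 → L2 miss [-]
  3 | R B2 → L2 hit [-]
  4 | W B2 → L2 hit [D]
  5 | R B0 → L0 miss [-]
  6 | R B0 → L0 hit [-]
  7 | W B0 → L0 hit [D]
  8 | R B4 → L1 hit [-]
  9 | R B5 → L2 miss wb→B2 [-]
  10 | R B2 → L2 miss [-]
  11 | R B3 → L0 miss wb→B0 [-]
  12 | R B2 → L2 hit [-]
  13 | R B2 → L2 hit [-]
  14 | W B0 → L0 miss [D]

WB = [2, 0]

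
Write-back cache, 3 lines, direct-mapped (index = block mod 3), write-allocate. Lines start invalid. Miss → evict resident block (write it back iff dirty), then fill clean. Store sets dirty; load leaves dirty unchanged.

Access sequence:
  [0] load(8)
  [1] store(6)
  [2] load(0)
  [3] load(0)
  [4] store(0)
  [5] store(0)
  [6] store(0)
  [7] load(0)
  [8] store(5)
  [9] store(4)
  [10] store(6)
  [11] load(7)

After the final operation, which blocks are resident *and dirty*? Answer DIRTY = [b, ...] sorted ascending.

DIRTY = [5, 6]

  0 | R B8 → L2 miss [-]
  1 | W B6 → L0 miss [D]
  2 | R B0 → L0 miss wb→B6 [-]
  3 | R B0 → L0 hit [-]
  4 | W B0 → L0 hit [D]
  5 | W B0 → L0 hit [D]
  6 | W B0 → L0 hit [D]
  7 | R B0 → L0 hit [D]
  8 | W B5 → L2 miss [D]
  9 | W B4 → L1 miss [D]
  10 | W B6 → L0 miss wb→B0 [D]
  11 | R B7 → L1 miss wb→B4 [-]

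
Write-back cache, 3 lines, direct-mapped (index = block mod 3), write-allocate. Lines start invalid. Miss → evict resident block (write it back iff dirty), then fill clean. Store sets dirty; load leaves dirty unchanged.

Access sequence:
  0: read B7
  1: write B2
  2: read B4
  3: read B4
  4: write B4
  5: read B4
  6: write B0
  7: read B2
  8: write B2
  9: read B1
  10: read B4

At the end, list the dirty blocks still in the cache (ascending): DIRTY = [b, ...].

DIRTY = [0, 2]

0: R B7 -> L1 miss  d=-]
1: W B2 -> L2 miss  d=D]
2: R B4 -> L1 miss  d=-]
3: R B4 -> L1 hit  d=-]
4: W B4 -> L1 hit  d=D]
5: R B4 -> L1 hit  d=D]
6: W B0 -> L0 miss  d=D]
7: R B2 -> L2 hit  d=D]
8: W B2 -> L2 hit  d=D]
9: R B1 -> L1 miss wb->B4  d=-]
10: R B4 -> L1 miss  d=-]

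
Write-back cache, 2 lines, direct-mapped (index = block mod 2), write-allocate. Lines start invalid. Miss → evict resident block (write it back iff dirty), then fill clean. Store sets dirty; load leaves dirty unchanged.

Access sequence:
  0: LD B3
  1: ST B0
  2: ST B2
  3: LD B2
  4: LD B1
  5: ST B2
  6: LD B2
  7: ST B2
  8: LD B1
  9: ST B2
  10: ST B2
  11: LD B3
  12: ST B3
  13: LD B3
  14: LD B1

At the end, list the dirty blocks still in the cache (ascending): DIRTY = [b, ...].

  0 | R B3 → L1 miss [-]
  1 | W B0 → L0 miss [D]
  2 | W B2 → L0 miss wb→B0 [D]
  3 | R B2 → L0 hit [D]
  4 | R B1 → L1 miss [-]
  5 | W B2 → L0 hit [D]
  6 | R B2 → L0 hit [D]
  7 | W B2 → L0 hit [D]
  8 | R B1 → L1 hit [-]
  9 | W B2 → L0 hit [D]
  10 | W B2 → L0 hit [D]
  11 | R B3 → L1 miss [-]
  12 | W B3 → L1 hit [D]
  13 | R B3 → L1 hit [D]
  14 | R B1 → L1 miss wb→B3 [-]

DIRTY = [2]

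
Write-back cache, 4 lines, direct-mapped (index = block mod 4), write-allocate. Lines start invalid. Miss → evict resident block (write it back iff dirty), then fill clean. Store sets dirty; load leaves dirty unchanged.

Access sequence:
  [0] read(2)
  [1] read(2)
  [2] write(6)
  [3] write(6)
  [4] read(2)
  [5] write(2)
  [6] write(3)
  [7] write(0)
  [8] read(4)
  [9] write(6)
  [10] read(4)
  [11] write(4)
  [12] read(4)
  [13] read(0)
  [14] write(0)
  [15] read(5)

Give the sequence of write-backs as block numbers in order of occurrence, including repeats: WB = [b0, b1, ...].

WB = [6, 0, 2, 4]

  0 | R B2 → L2 miss [-]
  1 | R B2 → L2 hit [-]
  2 | W B6 → L2 miss [D]
  3 | W B6 → L2 hit [D]
  4 | R B2 → L2 miss wb→B6 [-]
  5 | W B2 → L2 hit [D]
  6 | W B3 → L3 miss [D]
  7 | W B0 → L0 miss [D]
  8 | R B4 → L0 miss wb→B0 [-]
  9 | W B6 → L2 miss wb→B2 [D]
  10 | R B4 → L0 hit [-]
  11 | W B4 → L0 hit [D]
  12 | R B4 → L0 hit [D]
  13 | R B0 → L0 miss wb→B4 [-]
  14 | W B0 → L0 hit [D]
  15 | R B5 → L1 miss [-]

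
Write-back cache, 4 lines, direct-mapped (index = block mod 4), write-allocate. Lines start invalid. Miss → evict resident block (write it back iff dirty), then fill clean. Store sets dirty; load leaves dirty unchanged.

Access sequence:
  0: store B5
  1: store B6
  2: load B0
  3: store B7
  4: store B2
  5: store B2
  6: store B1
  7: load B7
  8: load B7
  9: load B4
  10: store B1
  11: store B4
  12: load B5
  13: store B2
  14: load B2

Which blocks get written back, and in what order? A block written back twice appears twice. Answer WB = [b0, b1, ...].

WB = [6, 5, 1]

0: W B5 → L1 miss [D]
1: W B6 → L2 miss [D]
2: R B0 → L0 miss [-]
3: W B7 → L3 miss [D]
4: W B2 → L2 miss wb→B6 [D]
5: W B2 → L2 hit [D]
6: W B1 → L1 miss wb→B5 [D]
7: R B7 → L3 hit [D]
8: R B7 → L3 hit [D]
9: R B4 → L0 miss [-]
10: W B1 → L1 hit [D]
11: W B4 → L0 hit [D]
12: R B5 → L1 miss wb→B1 [-]
13: W B2 → L2 hit [D]
14: R B2 → L2 hit [D]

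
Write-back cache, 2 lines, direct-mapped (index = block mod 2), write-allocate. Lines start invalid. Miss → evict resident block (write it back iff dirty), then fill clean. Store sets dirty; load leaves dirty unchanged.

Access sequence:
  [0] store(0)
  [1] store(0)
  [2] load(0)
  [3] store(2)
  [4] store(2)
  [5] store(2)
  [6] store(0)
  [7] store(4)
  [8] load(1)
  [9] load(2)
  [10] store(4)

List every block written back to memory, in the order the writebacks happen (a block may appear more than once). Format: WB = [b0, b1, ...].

  0 | W B0 → L0 miss [D]
  1 | W B0 → L0 hit [D]
  2 | R B0 → L0 hit [D]
  3 | W B2 → L0 miss wb→B0 [D]
  4 | W B2 → L0 hit [D]
  5 | W B2 → L0 hit [D]
  6 | W B0 → L0 miss wb→B2 [D]
  7 | W B4 → L0 miss wb→B0 [D]
  8 | R B1 → L1 miss [-]
  9 | R B2 → L0 miss wb→B4 [-]
  10 | W B4 → L0 miss [D]

WB = [0, 2, 0, 4]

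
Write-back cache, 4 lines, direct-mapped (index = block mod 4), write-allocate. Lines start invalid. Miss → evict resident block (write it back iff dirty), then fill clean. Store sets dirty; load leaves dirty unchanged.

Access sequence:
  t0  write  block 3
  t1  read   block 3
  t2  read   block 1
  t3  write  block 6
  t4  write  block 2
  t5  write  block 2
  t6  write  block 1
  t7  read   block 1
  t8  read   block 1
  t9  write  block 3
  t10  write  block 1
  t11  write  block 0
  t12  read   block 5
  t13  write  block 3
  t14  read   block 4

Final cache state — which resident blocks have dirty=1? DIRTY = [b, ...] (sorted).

DIRTY = [2, 3]

0: W B3 -> L3 miss  d=D]
1: R B3 -> L3 hit  d=D]
2: R B1 -> L1 miss  d=-]
3: W B6 -> L2 miss  d=D]
4: W B2 -> L2 miss wb->B6  d=D]
5: W B2 -> L2 hit  d=D]
6: W B1 -> L1 hit  d=D]
7: R B1 -> L1 hit  d=D]
8: R B1 -> L1 hit  d=D]
9: W B3 -> L3 hit  d=D]
10: W B1 -> L1 hit  d=D]
11: W B0 -> L0 miss  d=D]
12: R B5 -> L1 miss wb->B1  d=-]
13: W B3 -> L3 hit  d=D]
14: R B4 -> L0 miss wb->B0  d=-]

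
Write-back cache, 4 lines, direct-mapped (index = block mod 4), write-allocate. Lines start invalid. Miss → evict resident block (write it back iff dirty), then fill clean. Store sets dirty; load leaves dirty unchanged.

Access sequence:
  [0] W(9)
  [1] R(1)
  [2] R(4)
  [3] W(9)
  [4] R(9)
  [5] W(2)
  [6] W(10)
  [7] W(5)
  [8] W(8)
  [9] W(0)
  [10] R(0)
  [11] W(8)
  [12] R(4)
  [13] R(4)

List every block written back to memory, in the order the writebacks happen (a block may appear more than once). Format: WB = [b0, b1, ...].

WB = [9, 2, 9, 8, 0, 8]

  0 | W B9 → L1 miss [D]
  1 | R B1 → L1 miss wb→B9 [-]
  2 | R B4 → L0 miss [-]
  3 | W B9 → L1 miss [D]
  4 | R B9 → L1 hit [D]
  5 | W B2 → L2 miss [D]
  6 | W B10 → L2 miss wb→B2 [D]
  7 | W B5 → L1 miss wb→B9 [D]
  8 | W B8 → L0 miss [D]
  9 | W B0 → L0 miss wb→B8 [D]
  10 | R B0 → L0 hit [D]
  11 | W B8 → L0 miss wb→B0 [D]
  12 | R B4 → L0 miss wb→B8 [-]
  13 | R B4 → L0 hit [-]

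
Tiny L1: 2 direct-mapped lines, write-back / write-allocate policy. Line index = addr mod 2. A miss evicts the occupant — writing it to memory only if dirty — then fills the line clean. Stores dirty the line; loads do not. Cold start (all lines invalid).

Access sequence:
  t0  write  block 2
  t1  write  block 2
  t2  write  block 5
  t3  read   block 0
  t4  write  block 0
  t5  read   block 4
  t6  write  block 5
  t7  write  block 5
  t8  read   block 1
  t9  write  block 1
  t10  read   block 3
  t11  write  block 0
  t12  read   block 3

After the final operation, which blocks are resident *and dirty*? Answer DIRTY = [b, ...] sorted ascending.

  0 | W B2 → L0 miss [D]
  1 | W B2 → L0 hit [D]
  2 | W B5 → L1 miss [D]
  3 | R B0 → L0 miss wb→B2 [-]
  4 | W B0 → L0 hit [D]
  5 | R B4 → L0 miss wb→B0 [-]
  6 | W B5 → L1 hit [D]
  7 | W B5 → L1 hit [D]
  8 | R B1 → L1 miss wb→B5 [-]
  9 | W B1 → L1 hit [D]
  10 | R B3 → L1 miss wb→B1 [-]
  11 | W B0 → L0 miss [D]
  12 | R B3 → L1 hit [-]

DIRTY = [0]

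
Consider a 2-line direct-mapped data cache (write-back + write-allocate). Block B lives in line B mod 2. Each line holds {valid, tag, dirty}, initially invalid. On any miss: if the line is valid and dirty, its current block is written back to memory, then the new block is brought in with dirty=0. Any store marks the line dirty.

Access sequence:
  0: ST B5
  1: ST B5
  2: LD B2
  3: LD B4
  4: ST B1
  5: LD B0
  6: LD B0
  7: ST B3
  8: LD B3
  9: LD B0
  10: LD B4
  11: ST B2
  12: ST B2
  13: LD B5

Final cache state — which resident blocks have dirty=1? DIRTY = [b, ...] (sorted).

DIRTY = [2]

0: W B5 -> L1 miss  d=D]
1: W B5 -> L1 hit  d=D]
2: R B2 -> L0 miss  d=-]
3: R B4 -> L0 miss  d=-]
4: W B1 -> L1 miss wb->B5  d=D]
5: R B0 -> L0 miss  d=-]
6: R B0 -> L0 hit  d=-]
7: W B3 -> L1 miss wb->B1  d=D]
8: R B3 -> L1 hit  d=D]
9: R B0 -> L0 hit  d=-]
10: R B4 -> L0 miss  d=-]
11: W B2 -> L0 miss  d=D]
12: W B2 -> L0 hit  d=D]
13: R B5 -> L1 miss wb->B3  d=-]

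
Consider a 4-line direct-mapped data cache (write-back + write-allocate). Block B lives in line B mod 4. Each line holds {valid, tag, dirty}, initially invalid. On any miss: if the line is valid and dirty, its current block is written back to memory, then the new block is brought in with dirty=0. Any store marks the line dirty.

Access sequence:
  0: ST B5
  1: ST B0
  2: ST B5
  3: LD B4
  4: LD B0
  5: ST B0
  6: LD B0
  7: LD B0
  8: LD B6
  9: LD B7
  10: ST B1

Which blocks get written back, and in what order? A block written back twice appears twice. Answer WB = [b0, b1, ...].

0: W B5 → L1 miss [D]
1: W B0 → L0 miss [D]
2: W B5 → L1 hit [D]
3: R B4 → L0 miss wb→B0 [-]
4: R B0 → L0 miss [-]
5: W B0 → L0 hit [D]
6: R B0 → L0 hit [D]
7: R B0 → L0 hit [D]
8: R B6 → L2 miss [-]
9: R B7 → L3 miss [-]
10: W B1 → L1 miss wb→B5 [D]

WB = [0, 5]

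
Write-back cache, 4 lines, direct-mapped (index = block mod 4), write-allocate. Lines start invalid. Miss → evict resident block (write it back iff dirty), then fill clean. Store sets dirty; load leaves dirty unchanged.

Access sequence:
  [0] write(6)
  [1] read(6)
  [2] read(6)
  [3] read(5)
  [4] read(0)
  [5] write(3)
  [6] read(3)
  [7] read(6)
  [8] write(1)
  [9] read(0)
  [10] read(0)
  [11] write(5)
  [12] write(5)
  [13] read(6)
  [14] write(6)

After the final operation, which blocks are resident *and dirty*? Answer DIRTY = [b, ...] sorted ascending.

  0 | W B6 → L2 miss [D]
  1 | R B6 → L2 hit [D]
  2 | R B6 → L2 hit [D]
  3 | R B5 → L1 miss [-]
  4 | R B0 → L0 miss [-]
  5 | W B3 → L3 miss [D]
  6 | R B3 → L3 hit [D]
  7 | R B6 → L2 hit [D]
  8 | W B1 → L1 miss [D]
  9 | R B0 → L0 hit [-]
  10 | R B0 → L0 hit [-]
  11 | W B5 → L1 miss wb→B1 [D]
  12 | W B5 → L1 hit [D]
  13 | R B6 → L2 hit [D]
  14 | W B6 → L2 hit [D]

DIRTY = [3, 5, 6]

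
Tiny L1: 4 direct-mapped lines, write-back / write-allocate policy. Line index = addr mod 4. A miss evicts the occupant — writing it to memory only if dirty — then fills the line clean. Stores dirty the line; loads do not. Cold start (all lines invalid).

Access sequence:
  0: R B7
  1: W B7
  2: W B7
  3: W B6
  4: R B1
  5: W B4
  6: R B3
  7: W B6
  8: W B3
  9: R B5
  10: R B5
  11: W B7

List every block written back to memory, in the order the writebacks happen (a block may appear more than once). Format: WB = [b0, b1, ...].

0: R B7 → L3 miss [-]
1: W B7 → L3 hit [D]
2: W B7 → L3 hit [D]
3: W B6 → L2 miss [D]
4: R B1 → L1 miss [-]
5: W B4 → L0 miss [D]
6: R B3 → L3 miss wb→B7 [-]
7: W B6 → L2 hit [D]
8: W B3 → L3 hit [D]
9: R B5 → L1 miss [-]
10: R B5 → L1 hit [-]
11: W B7 → L3 miss wb→B3 [D]

WB = [7, 3]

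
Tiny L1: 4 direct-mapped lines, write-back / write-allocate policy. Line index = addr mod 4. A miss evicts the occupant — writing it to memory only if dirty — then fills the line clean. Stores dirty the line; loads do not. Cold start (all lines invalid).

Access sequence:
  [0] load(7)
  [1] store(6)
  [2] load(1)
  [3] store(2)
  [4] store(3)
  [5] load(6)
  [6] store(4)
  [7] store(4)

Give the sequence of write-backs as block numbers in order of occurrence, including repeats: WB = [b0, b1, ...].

  0 | R B7 → L3 miss [-]
  1 | W B6 → L2 miss [D]
  2 | R B1 → L1 miss [-]
  3 | W B2 → L2 miss wb→B6 [D]
  4 | W B3 → L3 miss [D]
  5 | R B6 → L2 miss wb→B2 [-]
  6 | W B4 → L0 miss [D]
  7 | W B4 → L0 hit [D]

WB = [6, 2]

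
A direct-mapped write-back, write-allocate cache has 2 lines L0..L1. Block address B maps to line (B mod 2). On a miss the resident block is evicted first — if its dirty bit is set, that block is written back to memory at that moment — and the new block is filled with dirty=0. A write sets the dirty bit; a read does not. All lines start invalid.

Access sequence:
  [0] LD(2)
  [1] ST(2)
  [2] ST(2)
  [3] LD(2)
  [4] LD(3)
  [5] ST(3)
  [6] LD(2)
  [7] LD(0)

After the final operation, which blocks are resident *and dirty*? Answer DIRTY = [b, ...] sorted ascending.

DIRTY = [3]

  0 | R B2 → L0 miss [-]
  1 | W B2 → L0 hit [D]
  2 | W B2 → L0 hit [D]
  3 | R B2 → L0 hit [D]
  4 | R B3 → L1 miss [-]
  5 | W B3 → L1 hit [D]
  6 | R B2 → L0 hit [D]
  7 | R B0 → L0 miss wb→B2 [-]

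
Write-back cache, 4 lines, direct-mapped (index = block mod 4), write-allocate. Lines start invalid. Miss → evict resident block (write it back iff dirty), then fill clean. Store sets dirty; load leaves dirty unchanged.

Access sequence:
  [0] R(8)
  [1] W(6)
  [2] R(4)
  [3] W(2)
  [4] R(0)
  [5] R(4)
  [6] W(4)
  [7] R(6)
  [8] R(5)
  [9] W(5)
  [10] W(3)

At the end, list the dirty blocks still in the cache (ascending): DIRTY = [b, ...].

0: R B8 -> L0 miss  d=-]
1: W B6 -> L2 miss  d=D]
2: R B4 -> L0 miss  d=-]
3: W B2 -> L2 miss wb->B6  d=D]
4: R B0 -> L0 miss  d=-]
5: R B4 -> L0 miss  d=-]
6: W B4 -> L0 hit  d=D]
7: R B6 -> L2 miss wb->B2  d=-]
8: R B5 -> L1 miss  d=-]
9: W B5 -> L1 hit  d=D]
10: W B3 -> L3 miss  d=D]

DIRTY = [3, 4, 5]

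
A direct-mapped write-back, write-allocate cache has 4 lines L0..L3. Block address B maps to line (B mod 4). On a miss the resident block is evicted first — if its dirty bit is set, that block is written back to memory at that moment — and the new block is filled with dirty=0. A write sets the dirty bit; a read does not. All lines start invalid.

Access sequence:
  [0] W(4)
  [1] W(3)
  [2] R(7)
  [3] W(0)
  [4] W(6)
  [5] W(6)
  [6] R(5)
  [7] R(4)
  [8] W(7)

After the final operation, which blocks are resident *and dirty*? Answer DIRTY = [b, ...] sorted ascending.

0: W B4 -> L0 miss  d=D]
1: W B3 -> L3 miss  d=D]
2: R B7 -> L3 miss wb->B3  d=-]
3: W B0 -> L0 miss wb->B4  d=D]
4: W B6 -> L2 miss  d=D]
5: W B6 -> L2 hit  d=D]
6: R B5 -> L1 miss  d=-]
7: R B4 -> L0 miss wb->B0  d=-]
8: W B7 -> L3 hit  d=D]

DIRTY = [6, 7]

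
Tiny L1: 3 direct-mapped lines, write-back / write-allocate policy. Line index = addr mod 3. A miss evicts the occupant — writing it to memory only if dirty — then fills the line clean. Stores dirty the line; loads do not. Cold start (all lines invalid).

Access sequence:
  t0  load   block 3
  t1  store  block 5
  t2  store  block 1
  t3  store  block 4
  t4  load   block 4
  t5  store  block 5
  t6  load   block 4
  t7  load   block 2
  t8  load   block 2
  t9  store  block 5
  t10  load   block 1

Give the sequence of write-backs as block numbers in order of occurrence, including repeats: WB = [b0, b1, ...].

WB = [1, 5, 4]

  0 | R B3 → L0 miss [-]
  1 | W B5 → L2 miss [D]
  2 | W B1 → L1 miss [D]
  3 | W B4 → L1 miss wb→B1 [D]
  4 | R B4 → L1 hit [D]
  5 | W B5 → L2 hit [D]
  6 | R B4 → L1 hit [D]
  7 | R B2 → L2 miss wb→B5 [-]
  8 | R B2 → L2 hit [-]
  9 | W B5 → L2 miss [D]
  10 | R B1 → L1 miss wb→B4 [-]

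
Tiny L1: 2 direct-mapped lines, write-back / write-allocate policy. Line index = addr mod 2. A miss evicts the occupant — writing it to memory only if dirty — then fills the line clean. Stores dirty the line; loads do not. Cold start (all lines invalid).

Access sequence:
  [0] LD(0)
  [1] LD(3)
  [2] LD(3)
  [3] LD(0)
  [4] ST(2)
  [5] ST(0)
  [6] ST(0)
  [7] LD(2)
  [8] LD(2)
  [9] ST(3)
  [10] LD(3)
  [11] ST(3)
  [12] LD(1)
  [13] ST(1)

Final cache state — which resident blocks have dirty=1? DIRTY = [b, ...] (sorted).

DIRTY = [1]

0: R B0 -> L0 miss  d=-]
1: R B3 -> L1 miss  d=-]
2: R B3 -> L1 hit  d=-]
3: R B0 -> L0 hit  d=-]
4: W B2 -> L0 miss  d=D]
5: W B0 -> L0 miss wb->B2  d=D]
6: W B0 -> L0 hit  d=D]
7: R B2 -> L0 miss wb->B0  d=-]
8: R B2 -> L0 hit  d=-]
9: W B3 -> L1 hit  d=D]
10: R B3 -> L1 hit  d=D]
11: W B3 -> L1 hit  d=D]
12: R B1 -> L1 miss wb->B3  d=-]
13: W B1 -> L1 hit  d=D]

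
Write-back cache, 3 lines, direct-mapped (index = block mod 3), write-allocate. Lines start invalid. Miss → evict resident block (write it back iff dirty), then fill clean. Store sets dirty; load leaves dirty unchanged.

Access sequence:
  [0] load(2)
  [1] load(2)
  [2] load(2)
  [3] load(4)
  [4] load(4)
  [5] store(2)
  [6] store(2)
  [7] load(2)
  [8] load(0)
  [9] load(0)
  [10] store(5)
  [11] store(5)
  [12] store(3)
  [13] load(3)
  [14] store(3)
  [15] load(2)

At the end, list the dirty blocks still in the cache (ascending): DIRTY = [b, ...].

  0 | R B2 → L2 miss [-]
  1 | R B2 → L2 hit [-]
  2 | R B2 → L2 hit [-]
  3 | R B4 → L1 miss [-]
  4 | R B4 → L1 hit [-]
  5 | W B2 → L2 hit [D]
  6 | W B2 → L2 hit [D]
  7 | R B2 → L2 hit [D]
  8 | R B0 → L0 miss [-]
  9 | R B0 → L0 hit [-]
  10 | W B5 → L2 miss wb→B2 [D]
  11 | W B5 → L2 hit [D]
  12 | W B3 → L0 miss [D]
  13 | R B3 → L0 hit [D]
  14 | W B3 → L0 hit [D]
  15 | R B2 → L2 miss wb→B5 [-]

DIRTY = [3]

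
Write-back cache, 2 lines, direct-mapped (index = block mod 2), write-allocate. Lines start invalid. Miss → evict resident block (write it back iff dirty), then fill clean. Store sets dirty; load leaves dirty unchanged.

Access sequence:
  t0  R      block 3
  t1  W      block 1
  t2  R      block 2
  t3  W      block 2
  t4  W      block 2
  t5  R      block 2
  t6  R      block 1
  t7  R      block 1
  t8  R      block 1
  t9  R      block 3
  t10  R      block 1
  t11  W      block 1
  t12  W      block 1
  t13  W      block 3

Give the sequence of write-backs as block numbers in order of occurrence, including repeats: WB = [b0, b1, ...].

WB = [1, 1]

0: R B3 → L1 miss [-]
1: W B1 → L1 miss [D]
2: R B2 → L0 miss [-]
3: W B2 → L0 hit [D]
4: W B2 → L0 hit [D]
5: R B2 → L0 hit [D]
6: R B1 → L1 hit [D]
7: R B1 → L1 hit [D]
8: R B1 → L1 hit [D]
9: R B3 → L1 miss wb→B1 [-]
10: R B1 → L1 miss [-]
11: W B1 → L1 hit [D]
12: W B1 → L1 hit [D]
13: W B3 → L1 miss wb→B1 [D]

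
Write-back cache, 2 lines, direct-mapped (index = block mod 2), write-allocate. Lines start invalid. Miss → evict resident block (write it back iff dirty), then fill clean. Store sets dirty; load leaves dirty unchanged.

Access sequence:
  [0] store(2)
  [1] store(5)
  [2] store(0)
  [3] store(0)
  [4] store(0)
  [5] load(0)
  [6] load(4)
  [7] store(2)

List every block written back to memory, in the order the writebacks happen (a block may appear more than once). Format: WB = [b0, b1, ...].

  0 | W B2 → L0 miss [D]
  1 | W B5 → L1 miss [D]
  2 | W B0 → L0 miss wb→B2 [D]
  3 | W B0 → L0 hit [D]
  4 | W B0 → L0 hit [D]
  5 | R B0 → L0 hit [D]
  6 | R B4 → L0 miss wb→B0 [-]
  7 | W B2 → L0 miss [D]

WB = [2, 0]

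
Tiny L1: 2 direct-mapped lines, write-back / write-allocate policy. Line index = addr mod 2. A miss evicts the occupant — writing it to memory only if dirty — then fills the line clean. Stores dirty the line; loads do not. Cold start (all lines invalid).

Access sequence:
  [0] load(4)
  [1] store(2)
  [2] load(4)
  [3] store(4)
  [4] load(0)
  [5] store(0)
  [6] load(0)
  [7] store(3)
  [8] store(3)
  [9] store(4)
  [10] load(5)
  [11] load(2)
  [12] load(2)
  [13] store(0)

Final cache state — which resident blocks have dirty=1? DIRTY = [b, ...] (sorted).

DIRTY = [0]

0: R B4 -> L0 miss  d=-]
1: W B2 -> L0 miss  d=D]
2: R B4 -> L0 miss wb->B2  d=-]
3: W B4 -> L0 hit  d=D]
4: R B0 -> L0 miss wb->B4  d=-]
5: W B0 -> L0 hit  d=D]
6: R B0 -> L0 hit  d=D]
7: W B3 -> L1 miss  d=D]
8: W B3 -> L1 hit  d=D]
9: W B4 -> L0 miss wb->B0  d=D]
10: R B5 -> L1 miss wb->B3  d=-]
11: R B2 -> L0 miss wb->B4  d=-]
12: R B2 -> L0 hit  d=-]
13: W B0 -> L0 miss  d=D]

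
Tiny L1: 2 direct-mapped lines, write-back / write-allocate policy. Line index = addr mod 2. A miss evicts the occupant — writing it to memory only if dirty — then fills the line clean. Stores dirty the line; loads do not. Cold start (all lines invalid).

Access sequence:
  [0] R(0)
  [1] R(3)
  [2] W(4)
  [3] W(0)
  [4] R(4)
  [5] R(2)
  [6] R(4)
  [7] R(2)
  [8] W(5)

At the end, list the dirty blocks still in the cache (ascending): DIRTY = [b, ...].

DIRTY = [5]

0: R B0 → L0 miss [-]
1: R B3 → L1 miss [-]
2: W B4 → L0 miss [D]
3: W B0 → L0 miss wb→B4 [D]
4: R B4 → L0 miss wb→B0 [-]
5: R B2 → L0 miss [-]
6: R B4 → L0 miss [-]
7: R B2 → L0 miss [-]
8: W B5 → L1 miss [D]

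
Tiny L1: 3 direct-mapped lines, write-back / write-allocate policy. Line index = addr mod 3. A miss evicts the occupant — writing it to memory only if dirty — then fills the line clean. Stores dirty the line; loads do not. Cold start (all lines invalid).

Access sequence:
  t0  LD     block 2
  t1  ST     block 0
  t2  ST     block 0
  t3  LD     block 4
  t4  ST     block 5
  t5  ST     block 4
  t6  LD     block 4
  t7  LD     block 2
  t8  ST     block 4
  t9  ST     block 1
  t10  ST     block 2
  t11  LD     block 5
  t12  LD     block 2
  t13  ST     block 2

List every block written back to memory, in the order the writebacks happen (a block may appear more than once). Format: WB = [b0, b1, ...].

  0 | R B2 → L2 miss [-]
  1 | W B0 → L0 miss [D]
  2 | W B0 → L0 hit [D]
  3 | R B4 → L1 miss [-]
  4 | W B5 → L2 miss [D]
  5 | W B4 → L1 hit [D]
  6 | R B4 → L1 hit [D]
  7 | R B2 → L2 miss wb→B5 [-]
  8 | W B4 → L1 hit [D]
  9 | W B1 → L1 miss wb→B4 [D]
  10 | W B2 → L2 hit [D]
  11 | R B5 → L2 miss wb→B2 [-]
  12 | R B2 → L2 miss [-]
  13 | W B2 → L2 hit [D]

WB = [5, 4, 2]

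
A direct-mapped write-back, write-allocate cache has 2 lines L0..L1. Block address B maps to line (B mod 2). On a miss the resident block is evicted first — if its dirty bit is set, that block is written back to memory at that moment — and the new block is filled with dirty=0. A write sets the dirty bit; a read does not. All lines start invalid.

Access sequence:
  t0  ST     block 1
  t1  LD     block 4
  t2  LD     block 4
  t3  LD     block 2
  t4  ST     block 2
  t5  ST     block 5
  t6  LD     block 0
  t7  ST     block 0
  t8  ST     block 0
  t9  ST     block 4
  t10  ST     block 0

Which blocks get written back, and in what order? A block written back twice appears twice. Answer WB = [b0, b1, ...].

WB = [1, 2, 0, 4]

0: W B1 → L1 miss [D]
1: R B4 → L0 miss [-]
2: R B4 → L0 hit [-]
3: R B2 → L0 miss [-]
4: W B2 → L0 hit [D]
5: W B5 → L1 miss wb→B1 [D]
6: R B0 → L0 miss wb→B2 [-]
7: W B0 → L0 hit [D]
8: W B0 → L0 hit [D]
9: W B4 → L0 miss wb→B0 [D]
10: W B0 → L0 miss wb→B4 [D]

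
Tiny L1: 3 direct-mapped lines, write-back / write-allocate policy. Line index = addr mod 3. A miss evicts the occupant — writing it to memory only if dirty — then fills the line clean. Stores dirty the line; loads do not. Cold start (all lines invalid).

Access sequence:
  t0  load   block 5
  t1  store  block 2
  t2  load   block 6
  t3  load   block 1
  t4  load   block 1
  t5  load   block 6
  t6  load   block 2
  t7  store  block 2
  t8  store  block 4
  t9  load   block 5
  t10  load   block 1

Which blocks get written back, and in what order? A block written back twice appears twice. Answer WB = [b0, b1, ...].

0: R B5 -> L2 miss  d=-]
1: W B2 -> L2 miss  d=D]
2: R B6 -> L0 miss  d=-]
3: R B1 -> L1 miss  d=-]
4: R B1 -> L1 hit  d=-]
5: R B6 -> L0 hit  d=-]
6: R B2 -> L2 hit  d=D]
7: W B2 -> L2 hit  d=D]
8: W B4 -> L1 miss  d=D]
9: R B5 -> L2 miss wb->B2  d=-]
10: R B1 -> L1 miss wb->B4  d=-]

WB = [2, 4]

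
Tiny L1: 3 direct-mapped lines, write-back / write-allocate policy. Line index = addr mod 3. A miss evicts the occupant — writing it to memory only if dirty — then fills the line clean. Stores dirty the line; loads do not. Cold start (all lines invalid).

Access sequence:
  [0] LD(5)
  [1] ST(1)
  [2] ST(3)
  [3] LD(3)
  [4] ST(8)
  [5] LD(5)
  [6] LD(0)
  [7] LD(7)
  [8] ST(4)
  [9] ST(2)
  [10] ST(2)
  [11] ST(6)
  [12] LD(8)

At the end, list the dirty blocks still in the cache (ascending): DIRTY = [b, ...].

  0 | R B5 → L2 miss [-]
  1 | W B1 → L1 miss [D]
  2 | W B3 → L0 miss [D]
  3 | R B3 → L0 hit [D]
  4 | W B8 → L2 miss [D]
  5 | R B5 → L2 miss wb→B8 [-]
  6 | R B0 → L0 miss wb→B3 [-]
  7 | R B7 → L1 miss wb→B1 [-]
  8 | W B4 → L1 miss [D]
  9 | W B2 → L2 miss [D]
  10 | W B2 → L2 hit [D]
  11 | W B6 → L0 miss [D]
  12 | R B8 → L2 miss wb→B2 [-]

DIRTY = [4, 6]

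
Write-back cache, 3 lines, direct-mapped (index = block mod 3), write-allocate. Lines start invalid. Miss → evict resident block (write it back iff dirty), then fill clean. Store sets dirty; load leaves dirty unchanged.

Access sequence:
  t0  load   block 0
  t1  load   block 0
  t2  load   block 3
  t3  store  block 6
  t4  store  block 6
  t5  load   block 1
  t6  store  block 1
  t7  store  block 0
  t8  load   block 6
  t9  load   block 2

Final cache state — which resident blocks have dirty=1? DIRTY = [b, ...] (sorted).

DIRTY = [1]

  0 | R B0 → L0 miss [-]
  1 | R B0 → L0 hit [-]
  2 | R B3 → L0 miss [-]
  3 | W B6 → L0 miss [D]
  4 | W B6 → L0 hit [D]
  5 | R B1 → L1 miss [-]
  6 | W B1 → L1 hit [D]
  7 | W B0 → L0 miss wb→B6 [D]
  8 | R B6 → L0 miss wb→B0 [-]
  9 | R B2 → L2 miss [-]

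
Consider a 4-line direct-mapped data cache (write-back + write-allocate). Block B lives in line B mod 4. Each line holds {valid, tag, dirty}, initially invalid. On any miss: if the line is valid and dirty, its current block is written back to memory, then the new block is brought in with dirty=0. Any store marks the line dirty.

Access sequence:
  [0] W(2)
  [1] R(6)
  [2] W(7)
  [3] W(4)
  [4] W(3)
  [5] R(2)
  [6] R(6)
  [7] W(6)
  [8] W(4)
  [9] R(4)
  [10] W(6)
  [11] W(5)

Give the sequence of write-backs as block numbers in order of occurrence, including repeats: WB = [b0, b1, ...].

WB = [2, 7]

  0 | W B2 → L2 miss [D]
  1 | R B6 → L2 miss wb→B2 [-]
  2 | W B7 → L3 miss [D]
  3 | W B4 → L0 miss [D]
  4 | W B3 → L3 miss wb→B7 [D]
  5 | R B2 → L2 miss [-]
  6 | R B6 → L2 miss [-]
  7 | W B6 → L2 hit [D]
  8 | W B4 → L0 hit [D]
  9 | R B4 → L0 hit [D]
  10 | W B6 → L2 hit [D]
  11 | W B5 → L1 miss [D]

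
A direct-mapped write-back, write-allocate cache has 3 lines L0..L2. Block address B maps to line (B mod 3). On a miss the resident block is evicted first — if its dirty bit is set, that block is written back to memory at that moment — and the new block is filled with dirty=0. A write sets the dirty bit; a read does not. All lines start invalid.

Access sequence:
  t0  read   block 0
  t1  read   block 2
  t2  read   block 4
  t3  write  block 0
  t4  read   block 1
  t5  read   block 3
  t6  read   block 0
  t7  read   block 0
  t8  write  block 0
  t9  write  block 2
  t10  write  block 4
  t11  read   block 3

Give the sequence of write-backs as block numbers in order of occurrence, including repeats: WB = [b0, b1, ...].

  0 | R B0 → L0 miss [-]
  1 | R B2 → L2 miss [-]
  2 | R B4 → L1 miss [-]
  3 | W B0 → L0 hit [D]
  4 | R B1 → L1 miss [-]
  5 | R B3 → L0 miss wb→B0 [-]
  6 | R B0 → L0 miss [-]
  7 | R B0 → L0 hit [-]
  8 | W B0 → L0 hit [D]
  9 | W B2 → L2 hit [D]
  10 | W B4 → L1 miss [D]
  11 | R B3 → L0 miss wb→B0 [-]

WB = [0, 0]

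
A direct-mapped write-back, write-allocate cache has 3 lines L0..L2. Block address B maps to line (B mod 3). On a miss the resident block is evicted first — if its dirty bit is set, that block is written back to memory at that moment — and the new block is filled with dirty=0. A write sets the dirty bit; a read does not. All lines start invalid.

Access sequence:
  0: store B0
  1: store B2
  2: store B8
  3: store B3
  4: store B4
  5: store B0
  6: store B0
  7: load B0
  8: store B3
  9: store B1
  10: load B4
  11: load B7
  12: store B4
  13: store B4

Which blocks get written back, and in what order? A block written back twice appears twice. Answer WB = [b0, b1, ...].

WB = [2, 0, 3, 0, 4, 1]

0: W B0 → L0 miss [D]
1: W B2 → L2 miss [D]
2: W B8 → L2 miss wb→B2 [D]
3: W B3 → L0 miss wb→B0 [D]
4: W B4 → L1 miss [D]
5: W B0 → L0 miss wb→B3 [D]
6: W B0 → L0 hit [D]
7: R B0 → L0 hit [D]
8: W B3 → L0 miss wb→B0 [D]
9: W B1 → L1 miss wb→B4 [D]
10: R B4 → L1 miss wb→B1 [-]
11: R B7 → L1 miss [-]
12: W B4 → L1 miss [D]
13: W B4 → L1 hit [D]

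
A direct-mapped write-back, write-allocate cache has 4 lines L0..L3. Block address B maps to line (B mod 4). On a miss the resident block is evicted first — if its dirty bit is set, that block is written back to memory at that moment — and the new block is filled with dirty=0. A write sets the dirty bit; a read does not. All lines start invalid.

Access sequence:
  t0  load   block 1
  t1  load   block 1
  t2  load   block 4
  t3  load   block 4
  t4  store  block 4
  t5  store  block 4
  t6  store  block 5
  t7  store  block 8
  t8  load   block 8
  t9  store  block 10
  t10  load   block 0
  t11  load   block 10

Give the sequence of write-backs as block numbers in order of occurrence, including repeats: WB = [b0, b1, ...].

WB = [4, 8]

0: R B1 → L1 miss [-]
1: R B1 → L1 hit [-]
2: R B4 → L0 miss [-]
3: R B4 → L0 hit [-]
4: W B4 → L0 hit [D]
5: W B4 → L0 hit [D]
6: W B5 → L1 miss [D]
7: W B8 → L0 miss wb→B4 [D]
8: R B8 → L0 hit [D]
9: W B10 → L2 miss [D]
10: R B0 → L0 miss wb→B8 [-]
11: R B10 → L2 hit [D]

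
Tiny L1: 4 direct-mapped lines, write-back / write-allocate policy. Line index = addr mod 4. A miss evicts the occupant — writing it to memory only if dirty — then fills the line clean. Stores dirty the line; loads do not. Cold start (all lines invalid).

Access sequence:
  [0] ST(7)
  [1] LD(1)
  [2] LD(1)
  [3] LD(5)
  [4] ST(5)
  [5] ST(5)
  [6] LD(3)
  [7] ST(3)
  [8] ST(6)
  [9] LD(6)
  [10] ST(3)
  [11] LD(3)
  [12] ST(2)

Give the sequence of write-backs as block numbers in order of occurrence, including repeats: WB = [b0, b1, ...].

WB = [7, 6]

0: W B7 → L3 miss [D]
1: R B1 → L1 miss [-]
2: R B1 → L1 hit [-]
3: R B5 → L1 miss [-]
4: W B5 → L1 hit [D]
5: W B5 → L1 hit [D]
6: R B3 → L3 miss wb→B7 [-]
7: W B3 → L3 hit [D]
8: W B6 → L2 miss [D]
9: R B6 → L2 hit [D]
10: W B3 → L3 hit [D]
11: R B3 → L3 hit [D]
12: W B2 → L2 miss wb→B6 [D]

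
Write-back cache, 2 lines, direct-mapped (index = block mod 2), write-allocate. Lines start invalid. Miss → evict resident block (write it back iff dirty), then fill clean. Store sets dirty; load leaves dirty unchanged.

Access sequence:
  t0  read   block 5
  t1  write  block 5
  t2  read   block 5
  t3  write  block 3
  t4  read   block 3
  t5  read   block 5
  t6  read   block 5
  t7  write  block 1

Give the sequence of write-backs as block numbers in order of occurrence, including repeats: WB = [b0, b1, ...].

0: R B5 → L1 miss [-]
1: W B5 → L1 hit [D]
2: R B5 → L1 hit [D]
3: W B3 → L1 miss wb→B5 [D]
4: R B3 → L1 hit [D]
5: R B5 → L1 miss wb→B3 [-]
6: R B5 → L1 hit [-]
7: W B1 → L1 miss [D]

WB = [5, 3]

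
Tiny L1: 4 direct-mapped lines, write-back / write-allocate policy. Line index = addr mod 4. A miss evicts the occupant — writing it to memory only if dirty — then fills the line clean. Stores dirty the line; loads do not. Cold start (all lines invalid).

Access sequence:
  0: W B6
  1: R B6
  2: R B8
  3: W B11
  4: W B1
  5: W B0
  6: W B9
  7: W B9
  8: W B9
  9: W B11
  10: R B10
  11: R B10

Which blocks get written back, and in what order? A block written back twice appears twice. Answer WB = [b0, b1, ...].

WB = [1, 6]

0: W B6 -> L2 miss  d=D]
1: R B6 -> L2 hit  d=D]
2: R B8 -> L0 miss  d=-]
3: W B11 -> L3 miss  d=D]
4: W B1 -> L1 miss  d=D]
5: W B0 -> L0 miss  d=D]
6: W B9 -> L1 miss wb->B1  d=D]
7: W B9 -> L1 hit  d=D]
8: W B9 -> L1 hit  d=D]
9: W B11 -> L3 hit  d=D]
10: R B10 -> L2 miss wb->B6  d=-]
11: R B10 -> L2 hit  d=-]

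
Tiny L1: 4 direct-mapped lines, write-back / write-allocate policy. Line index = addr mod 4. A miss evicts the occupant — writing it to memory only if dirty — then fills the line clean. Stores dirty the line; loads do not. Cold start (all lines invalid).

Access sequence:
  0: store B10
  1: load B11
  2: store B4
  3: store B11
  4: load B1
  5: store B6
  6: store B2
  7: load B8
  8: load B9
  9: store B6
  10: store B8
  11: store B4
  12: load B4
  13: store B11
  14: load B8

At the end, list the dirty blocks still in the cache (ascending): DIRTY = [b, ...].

DIRTY = [6, 11]

  0 | W B10 → L2 miss [D]
  1 | R B11 → L3 miss [-]
  2 | W B4 → L0 miss [D]
  3 | W B11 → L3 hit [D]
  4 | R B1 → L1 miss [-]
  5 | W B6 → L2 miss wb→B10 [D]
  6 | W B2 → L2 miss wb→B6 [D]
  7 | R B8 → L0 miss wb→B4 [-]
  8 | R B9 → L1 miss [-]
  9 | W B6 → L2 miss wb→B2 [D]
  10 | W B8 → L0 hit [D]
  11 | W B4 → L0 miss wb→B8 [D]
  12 | R B4 → L0 hit [D]
  13 | W B11 → L3 hit [D]
  14 | R B8 → L0 miss wb→B4 [-]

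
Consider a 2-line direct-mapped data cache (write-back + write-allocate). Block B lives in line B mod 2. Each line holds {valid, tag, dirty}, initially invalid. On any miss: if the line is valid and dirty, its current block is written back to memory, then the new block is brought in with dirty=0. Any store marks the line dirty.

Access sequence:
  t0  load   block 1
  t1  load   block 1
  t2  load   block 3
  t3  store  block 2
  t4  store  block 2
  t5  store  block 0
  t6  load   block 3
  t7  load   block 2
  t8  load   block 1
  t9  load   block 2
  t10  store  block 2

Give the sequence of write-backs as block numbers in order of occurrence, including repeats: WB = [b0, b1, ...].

WB = [2, 0]

  0 | R B1 → L1 miss [-]
  1 | R B1 → L1 hit [-]
  2 | R B3 → L1 miss [-]
  3 | W B2 → L0 miss [D]
  4 | W B2 → L0 hit [D]
  5 | W B0 → L0 miss wb→B2 [D]
  6 | R B3 → L1 hit [-]
  7 | R B2 → L0 miss wb→B0 [-]
  8 | R B1 → L1 miss [-]
  9 | R B2 → L0 hit [-]
  10 | W B2 → L0 hit [D]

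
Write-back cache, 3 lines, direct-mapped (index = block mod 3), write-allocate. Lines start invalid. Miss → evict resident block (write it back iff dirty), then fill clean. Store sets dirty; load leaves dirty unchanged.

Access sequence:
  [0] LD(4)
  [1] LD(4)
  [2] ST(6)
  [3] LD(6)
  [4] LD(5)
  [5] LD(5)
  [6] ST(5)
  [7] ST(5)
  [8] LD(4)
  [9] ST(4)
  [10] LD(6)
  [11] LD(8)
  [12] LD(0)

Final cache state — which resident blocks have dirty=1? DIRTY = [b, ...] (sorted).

DIRTY = [4]

0: R B4 → L1 miss [-]
1: R B4 → L1 hit [-]
2: W B6 → L0 miss [D]
3: R B6 → L0 hit [D]
4: R B5 → L2 miss [-]
5: R B5 → L2 hit [-]
6: W B5 → L2 hit [D]
7: W B5 → L2 hit [D]
8: R B4 → L1 hit [-]
9: W B4 → L1 hit [D]
10: R B6 → L0 hit [D]
11: R B8 → L2 miss wb→B5 [-]
12: R B0 → L0 miss wb→B6 [-]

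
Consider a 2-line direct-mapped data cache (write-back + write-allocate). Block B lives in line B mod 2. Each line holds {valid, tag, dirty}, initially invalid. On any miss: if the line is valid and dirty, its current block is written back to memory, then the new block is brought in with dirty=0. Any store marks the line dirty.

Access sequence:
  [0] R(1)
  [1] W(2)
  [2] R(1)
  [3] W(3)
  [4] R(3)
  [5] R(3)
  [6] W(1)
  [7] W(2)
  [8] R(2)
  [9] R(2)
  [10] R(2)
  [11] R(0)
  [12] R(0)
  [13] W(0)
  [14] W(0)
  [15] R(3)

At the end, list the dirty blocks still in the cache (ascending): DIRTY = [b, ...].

DIRTY = [0]

0: R B1 -> L1 miss  d=-]
1: W B2 -> L0 miss  d=D]
2: R B1 -> L1 hit  d=-]
3: W B3 -> L1 miss  d=D]
4: R B3 -> L1 hit  d=D]
5: R B3 -> L1 hit  d=D]
6: W B1 -> L1 miss wb->B3  d=D]
7: W B2 -> L0 hit  d=D]
8: R B2 -> L0 hit  d=D]
9: R B2 -> L0 hit  d=D]
10: R B2 -> L0 hit  d=D]
11: R B0 -> L0 miss wb->B2  d=-]
12: R B0 -> L0 hit  d=-]
13: W B0 -> L0 hit  d=D]
14: W B0 -> L0 hit  d=D]
15: R B3 -> L1 miss wb->B1  d=-]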